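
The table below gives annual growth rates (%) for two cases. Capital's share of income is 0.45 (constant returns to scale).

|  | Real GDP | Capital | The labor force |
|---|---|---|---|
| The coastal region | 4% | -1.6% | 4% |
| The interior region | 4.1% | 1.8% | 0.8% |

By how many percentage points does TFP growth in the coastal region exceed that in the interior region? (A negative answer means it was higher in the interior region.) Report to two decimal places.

-0.33 percentage points

Labor's share = 1 − 0.45 = 0.55.
The coastal region: TFP = 4 + 0.72 − 2.2 = 2.52%.
The interior region: TFP = 4.1 − 0.81 − 0.44 = 2.85%.
Difference = 2.52 − (2.85) = -0.33 pp.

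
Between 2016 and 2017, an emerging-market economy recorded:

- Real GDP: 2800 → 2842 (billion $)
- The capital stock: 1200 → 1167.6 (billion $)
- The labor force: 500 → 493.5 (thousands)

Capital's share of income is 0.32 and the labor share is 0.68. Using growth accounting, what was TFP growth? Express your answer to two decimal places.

3.25%

Real GDP growth = (2842 − 2800) / 2800 = 1.5%.
The capital stock growth = (1167.6 − 1200) / 1200 = -2.7%.
The labor force growth = (493.5 − 500) / 500 = -1.3%.
Labor's share = 1 − 0.32 = 0.68.
The capital stock: 0.32 × (-2.7) = -0.864 pp.
The labor force: 0.68 × (-1.3) = -0.884 pp.
TFP growth = 1.5 + 1.748 = 3.248%.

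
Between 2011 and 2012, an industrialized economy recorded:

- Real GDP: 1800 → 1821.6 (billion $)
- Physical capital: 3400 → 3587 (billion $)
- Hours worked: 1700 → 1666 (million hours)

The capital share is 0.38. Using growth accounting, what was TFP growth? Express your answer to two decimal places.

0.35%

Real GDP growth = (1821.6 − 1800) / 1800 = 1.2%.
Physical capital growth = (3587 − 3400) / 3400 = 5.5%.
Hours worked growth = (1666 − 1700) / 1700 = -2%.
Labor's share = 1 − 0.38 = 0.62.
Physical capital: 0.38 × 5.5 = 2.09 pp.
Hours worked: 0.62 × (-2) = -1.24 pp.
TFP growth = 1.2 − 0.85 = 0.35%.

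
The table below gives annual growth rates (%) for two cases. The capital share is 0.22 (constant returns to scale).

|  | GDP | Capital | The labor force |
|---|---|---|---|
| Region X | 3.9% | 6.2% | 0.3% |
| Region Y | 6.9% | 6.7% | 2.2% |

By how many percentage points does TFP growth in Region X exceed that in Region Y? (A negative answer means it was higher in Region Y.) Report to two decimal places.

Labor's share = 1 − 0.22 = 0.78.
Region X: TFP = 3.9 − 1.364 − 0.234 = 2.302%.
Region Y: TFP = 6.9 − 1.474 − 1.716 = 3.71%.
Difference = 2.302 − (3.71) = -1.408 pp.

-1.41 percentage points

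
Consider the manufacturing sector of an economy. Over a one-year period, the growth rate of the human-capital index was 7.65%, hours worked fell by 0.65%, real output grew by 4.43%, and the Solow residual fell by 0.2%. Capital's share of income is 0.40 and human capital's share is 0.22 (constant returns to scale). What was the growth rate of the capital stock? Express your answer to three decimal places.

The capital stock grew 7.985%.

Labor's share = 1 − 0.4 − 0.22 = 0.38.
gY = gA + 0.22×7.65 + 0.38×(-0.65) + 0.4×g.
0.4×g = 4.43 + 0.2 − 1.436 = 3.194.
g = 3.194 / 0.4 = 7.985%.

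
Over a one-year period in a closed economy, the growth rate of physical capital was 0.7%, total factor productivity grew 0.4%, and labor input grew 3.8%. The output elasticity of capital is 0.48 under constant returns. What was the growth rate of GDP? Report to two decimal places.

2.71%

Labor's share = 1 − 0.48 = 0.52.
Physical capital: 0.48 × 0.7 = 0.336 pp.
Labor input: 0.52 × 3.8 = 1.976 pp.
Output growth = 0.4 + 2.312 = 2.712%.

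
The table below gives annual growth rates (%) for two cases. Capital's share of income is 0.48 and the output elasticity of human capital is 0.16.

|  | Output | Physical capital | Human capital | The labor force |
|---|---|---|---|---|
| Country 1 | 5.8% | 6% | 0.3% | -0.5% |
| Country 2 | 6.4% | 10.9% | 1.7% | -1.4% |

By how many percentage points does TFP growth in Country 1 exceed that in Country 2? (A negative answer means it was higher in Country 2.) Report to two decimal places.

Labor's share = 1 − 0.48 − 0.16 = 0.36.
Country 1: TFP = 5.8 − 2.88 − 0.048 + 0.18 = 3.052%.
Country 2: TFP = 6.4 − 5.232 − 0.272 + 0.504 = 1.4%.
Difference = 3.052 − (1.4) = 1.652 pp.

1.65 percentage points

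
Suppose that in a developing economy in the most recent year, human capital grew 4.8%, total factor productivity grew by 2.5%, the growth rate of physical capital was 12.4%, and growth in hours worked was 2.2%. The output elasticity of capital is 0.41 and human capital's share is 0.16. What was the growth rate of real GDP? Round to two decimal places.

Labor's share = 1 − 0.41 − 0.16 = 0.43.
Physical capital: 0.41 × 12.4 = 5.084 pp.
Human capital: 0.16 × 4.8 = 0.768 pp.
Hours worked: 0.43 × 2.2 = 0.946 pp.
Output growth = 2.5 + 6.798 = 9.298%.

9.30%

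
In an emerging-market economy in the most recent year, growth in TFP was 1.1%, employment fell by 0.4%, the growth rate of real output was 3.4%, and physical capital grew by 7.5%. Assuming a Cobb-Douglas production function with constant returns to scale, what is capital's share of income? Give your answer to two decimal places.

0.34

gY = gA + α·gK + (1−α)·gL, so gY − gA − gL = α(gK − gL).
3.4 − 1.1 + 0.4 = α × (7.5 − (-0.4)).
2.7 = 7.9 α, so α = 0.3418.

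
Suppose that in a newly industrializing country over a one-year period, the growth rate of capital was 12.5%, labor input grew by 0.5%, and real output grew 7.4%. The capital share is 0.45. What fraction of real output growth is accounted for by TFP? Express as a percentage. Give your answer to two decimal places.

20.27%

Labor's share = 1 − 0.45 = 0.55.
Capital: 0.45 × 12.5 = 5.625 pp.
Labor input: 0.55 × 0.5 = 0.275 pp.
TFP growth = 7.4 − 5.9 = 1.5%.
TFP share of growth = 1.5 / 7.4 × 100 = 20.2703%.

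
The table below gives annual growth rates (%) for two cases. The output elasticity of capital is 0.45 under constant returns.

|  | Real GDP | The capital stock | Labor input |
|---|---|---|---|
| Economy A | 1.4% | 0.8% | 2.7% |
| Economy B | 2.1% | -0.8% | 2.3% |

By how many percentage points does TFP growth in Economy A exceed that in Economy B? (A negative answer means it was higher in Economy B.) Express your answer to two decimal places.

-1.64 percentage points

Labor's share = 1 − 0.45 = 0.55.
Economy A: TFP = 1.4 − 0.36 − 1.485 = -0.445%.
Economy B: TFP = 2.1 + 0.36 − 1.265 = 1.195%.
Difference = -0.445 − (1.195) = -1.64 pp.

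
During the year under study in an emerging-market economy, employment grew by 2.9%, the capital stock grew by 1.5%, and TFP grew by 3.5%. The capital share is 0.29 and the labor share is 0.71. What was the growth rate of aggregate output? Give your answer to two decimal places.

5.99%

Labor's share = 1 − 0.29 = 0.71.
The capital stock: 0.29 × 1.5 = 0.435 pp.
Employment: 0.71 × 2.9 = 2.059 pp.
Output growth = 3.5 + 2.494 = 5.994%.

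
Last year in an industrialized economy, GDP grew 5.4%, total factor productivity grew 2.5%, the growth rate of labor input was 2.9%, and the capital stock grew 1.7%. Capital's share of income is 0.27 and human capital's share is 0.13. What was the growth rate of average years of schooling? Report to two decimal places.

Labor's share = 1 − 0.27 − 0.13 = 0.6.
gY = gA + 0.27×1.7 + 0.6×2.9 + 0.13×g.
0.13×g = 5.4 − 2.5 − 2.199 = 0.701.
g = 0.701 / 0.13 = 5.3923%.

5.39%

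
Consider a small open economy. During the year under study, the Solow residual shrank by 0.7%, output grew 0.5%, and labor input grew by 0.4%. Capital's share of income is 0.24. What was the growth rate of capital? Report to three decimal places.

Labor's share = 1 − 0.24 = 0.76.
gY = gA + 0.76×0.4 + 0.24×g.
0.24×g = 0.5 + 0.7 − 0.304 = 0.896.
g = 0.896 / 0.24 = 3.73333%.

3.733%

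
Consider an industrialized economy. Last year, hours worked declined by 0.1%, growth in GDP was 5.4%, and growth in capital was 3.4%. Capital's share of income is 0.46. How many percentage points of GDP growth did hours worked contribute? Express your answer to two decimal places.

Labor's share = 1 − 0.46 = 0.54.
Contribution = share × growth = 0.54 × (-0.1) = -0.054 pp.

-0.05 percentage points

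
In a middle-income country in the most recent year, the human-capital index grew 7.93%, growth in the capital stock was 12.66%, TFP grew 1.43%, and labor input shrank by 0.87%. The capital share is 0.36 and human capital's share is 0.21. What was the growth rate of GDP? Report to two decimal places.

GDP grew 7.28%.

Labor's share = 1 − 0.36 − 0.21 = 0.43.
The capital stock: 0.36 × 12.66 = 4.5576 pp.
The human-capital index: 0.21 × 7.93 = 1.6653 pp.
Labor input: 0.43 × (-0.87) = -0.3741 pp.
Output growth = 1.43 + 5.8488 = 7.2788%.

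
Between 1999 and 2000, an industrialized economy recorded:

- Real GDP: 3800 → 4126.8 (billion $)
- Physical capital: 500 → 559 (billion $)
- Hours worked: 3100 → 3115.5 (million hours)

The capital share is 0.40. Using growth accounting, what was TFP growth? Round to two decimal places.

Real GDP growth = (4126.8 − 3800) / 3800 = 8.6%.
Physical capital growth = (559 − 500) / 500 = 11.8%.
Hours worked growth = (3115.5 − 3100) / 3100 = 0.5%.
Labor's share = 1 − 0.4 = 0.6.
Physical capital: 0.4 × 11.8 = 4.72 pp.
Hours worked: 0.6 × 0.5 = 0.3 pp.
TFP growth = 8.6 − 5.02 = 3.58%.

3.58%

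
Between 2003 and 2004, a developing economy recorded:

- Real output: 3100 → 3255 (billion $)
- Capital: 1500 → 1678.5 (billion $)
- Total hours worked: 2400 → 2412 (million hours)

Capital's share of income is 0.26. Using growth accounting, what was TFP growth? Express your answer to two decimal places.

1.54%

Real output growth = (3255 − 3100) / 3100 = 5%.
Capital growth = (1678.5 − 1500) / 1500 = 11.9%.
Total hours worked growth = (2412 − 2400) / 2400 = 0.5%.
Labor's share = 1 − 0.26 = 0.74.
Capital: 0.26 × 11.9 = 3.094 pp.
Total hours worked: 0.74 × 0.5 = 0.37 pp.
TFP growth = 5 − 3.464 = 1.536%.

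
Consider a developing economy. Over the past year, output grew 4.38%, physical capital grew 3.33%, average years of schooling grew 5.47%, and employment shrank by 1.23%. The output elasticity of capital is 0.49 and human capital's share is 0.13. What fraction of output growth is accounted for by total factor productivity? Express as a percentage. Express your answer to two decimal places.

Labor's share = 1 − 0.49 − 0.13 = 0.38.
Physical capital: 0.49 × 3.33 = 1.6317 pp.
Average years of schooling: 0.13 × 5.47 = 0.7111 pp.
Employment: 0.38 × (-1.23) = -0.4674 pp.
TFP growth = 4.38 − 1.8754 = 2.5046%.
TFP share of growth = 2.5046 / 4.38 × 100 = 57.1826%.

57.18%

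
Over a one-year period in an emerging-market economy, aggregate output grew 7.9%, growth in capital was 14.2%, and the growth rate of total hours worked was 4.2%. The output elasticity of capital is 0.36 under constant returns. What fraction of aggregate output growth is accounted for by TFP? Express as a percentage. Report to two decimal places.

Labor's share = 1 − 0.36 = 0.64.
Capital: 0.36 × 14.2 = 5.112 pp.
Total hours worked: 0.64 × 4.2 = 2.688 pp.
TFP growth = 7.9 − 7.8 = 0.1%.
TFP share of growth = 0.1 / 7.9 × 100 = 1.2658%.

TFP accounted for 1.27% of growth.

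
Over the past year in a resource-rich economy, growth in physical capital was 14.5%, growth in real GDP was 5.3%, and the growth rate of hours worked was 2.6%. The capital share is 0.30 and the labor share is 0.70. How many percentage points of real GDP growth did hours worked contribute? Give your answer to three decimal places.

Labor's share = 1 − 0.3 = 0.7.
Contribution = share × growth = 0.7 × 2.6 = 1.82 pp.

1.820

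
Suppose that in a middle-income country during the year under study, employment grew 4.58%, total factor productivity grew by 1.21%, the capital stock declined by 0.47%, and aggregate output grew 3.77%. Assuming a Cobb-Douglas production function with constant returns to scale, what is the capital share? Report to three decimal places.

0.400

gY = gA + α·gK + (1−α)·gL, so gY − gA − gL = α(gK − gL).
3.77 − 1.21 − 4.58 = α × (-0.47 − 4.58).
-2.02 = -5.05 α, so α = 0.4.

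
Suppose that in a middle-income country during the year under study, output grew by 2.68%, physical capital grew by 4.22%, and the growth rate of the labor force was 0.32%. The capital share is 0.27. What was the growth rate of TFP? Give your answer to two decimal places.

Labor's share = 1 − 0.27 = 0.73.
Physical capital: 0.27 × 4.22 = 1.1394 pp.
The labor force: 0.73 × 0.32 = 0.2336 pp.
TFP growth = 2.68 − 1.373 = 1.307%.

1.31%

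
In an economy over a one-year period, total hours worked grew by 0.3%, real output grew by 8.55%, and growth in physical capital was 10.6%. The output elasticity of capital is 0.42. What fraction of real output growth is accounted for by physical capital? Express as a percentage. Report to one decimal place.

52.1%

Physical capital contributed 0.42 × 10.6 = 4.452 pp.
Share of growth = 4.452 / 8.55 × 100 = 52.07%.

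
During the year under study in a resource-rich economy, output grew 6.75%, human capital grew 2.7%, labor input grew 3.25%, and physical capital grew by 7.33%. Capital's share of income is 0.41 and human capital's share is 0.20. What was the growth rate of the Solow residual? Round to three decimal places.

Labor's share = 1 − 0.41 − 0.2 = 0.39.
Physical capital: 0.41 × 7.33 = 3.0053 pp.
Human capital: 0.2 × 2.7 = 0.54 pp.
Labor input: 0.39 × 3.25 = 1.2675 pp.
TFP growth = 6.75 − 4.8128 = 1.9372%.

1.937%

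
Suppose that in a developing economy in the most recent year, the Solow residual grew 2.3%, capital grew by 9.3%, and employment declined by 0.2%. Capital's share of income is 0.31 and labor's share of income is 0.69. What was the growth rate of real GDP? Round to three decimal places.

5.045%

Labor's share = 1 − 0.31 = 0.69.
Capital: 0.31 × 9.3 = 2.883 pp.
Employment: 0.69 × (-0.2) = -0.138 pp.
Output growth = 2.3 + 2.745 = 5.045%.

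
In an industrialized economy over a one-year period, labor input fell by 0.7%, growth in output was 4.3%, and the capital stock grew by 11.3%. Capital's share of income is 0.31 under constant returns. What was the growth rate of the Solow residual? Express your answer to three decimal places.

The Solow residual growth was 1.280%.

Labor's share = 1 − 0.31 = 0.69.
The capital stock: 0.31 × 11.3 = 3.503 pp.
Labor input: 0.69 × (-0.7) = -0.483 pp.
TFP growth = 4.3 − 3.02 = 1.28%.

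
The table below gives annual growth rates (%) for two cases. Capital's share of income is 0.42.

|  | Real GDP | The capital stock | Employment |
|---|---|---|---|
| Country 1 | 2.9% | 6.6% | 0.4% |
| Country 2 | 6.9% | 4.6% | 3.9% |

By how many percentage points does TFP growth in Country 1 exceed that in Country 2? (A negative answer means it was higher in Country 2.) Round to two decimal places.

-2.81 percentage points

Labor's share = 1 − 0.42 = 0.58.
Country 1: TFP = 2.9 − 2.772 − 0.232 = -0.104%.
Country 2: TFP = 6.9 − 1.932 − 2.262 = 2.706%.
Difference = -0.104 − (2.706) = -2.81 pp.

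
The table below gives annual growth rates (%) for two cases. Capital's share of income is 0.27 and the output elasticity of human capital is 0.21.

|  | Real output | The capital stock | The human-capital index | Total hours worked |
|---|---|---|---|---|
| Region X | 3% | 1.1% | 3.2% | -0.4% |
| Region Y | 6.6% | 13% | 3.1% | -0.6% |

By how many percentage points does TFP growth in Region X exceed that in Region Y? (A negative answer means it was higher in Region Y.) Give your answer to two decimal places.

-0.51 percentage points

Labor's share = 1 − 0.27 − 0.21 = 0.52.
Region X: TFP = 3 − 0.297 − 0.672 + 0.208 = 2.239%.
Region Y: TFP = 6.6 − 3.51 − 0.651 + 0.312 = 2.751%.
Difference = 2.239 − (2.751) = -0.512 pp.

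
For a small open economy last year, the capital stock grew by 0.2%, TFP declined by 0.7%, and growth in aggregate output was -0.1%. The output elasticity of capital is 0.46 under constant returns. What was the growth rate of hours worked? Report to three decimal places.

Labor's share = 1 − 0.46 = 0.54.
gY = gA + 0.46×0.2 + 0.54×g.
0.54×g = -0.1 + 0.7 − 0.092 = 0.508.
g = 0.508 / 0.54 = 0.94074%.

Hours worked grew 0.941%.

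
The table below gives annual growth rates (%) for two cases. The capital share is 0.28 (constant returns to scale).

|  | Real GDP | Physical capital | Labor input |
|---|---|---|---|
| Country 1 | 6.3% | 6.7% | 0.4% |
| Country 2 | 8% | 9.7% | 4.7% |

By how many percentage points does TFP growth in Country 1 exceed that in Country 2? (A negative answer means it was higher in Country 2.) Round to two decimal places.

2.24 percentage points

Labor's share = 1 − 0.28 = 0.72.
Country 1: TFP = 6.3 − 1.876 − 0.288 = 4.136%.
Country 2: TFP = 8 − 2.716 − 3.384 = 1.9%.
Difference = 4.136 − (1.9) = 2.236 pp.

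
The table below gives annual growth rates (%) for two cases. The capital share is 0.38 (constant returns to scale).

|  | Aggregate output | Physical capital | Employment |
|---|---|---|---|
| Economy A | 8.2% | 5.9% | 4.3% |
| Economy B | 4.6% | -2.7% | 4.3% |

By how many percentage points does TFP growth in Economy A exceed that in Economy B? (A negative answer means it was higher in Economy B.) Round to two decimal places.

0.33 percentage points

Labor's share = 1 − 0.38 = 0.62.
Economy A: TFP = 8.2 − 2.242 − 2.666 = 3.292%.
Economy B: TFP = 4.6 + 1.026 − 2.666 = 2.96%.
Difference = 3.292 − (2.96) = 0.332 pp.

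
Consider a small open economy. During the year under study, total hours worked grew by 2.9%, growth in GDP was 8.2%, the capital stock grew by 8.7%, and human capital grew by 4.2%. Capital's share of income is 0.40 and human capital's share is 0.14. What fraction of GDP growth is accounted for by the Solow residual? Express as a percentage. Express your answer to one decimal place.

The Solow residual accounted for 34.1% of growth.

Labor's share = 1 − 0.4 − 0.14 = 0.46.
The capital stock: 0.4 × 8.7 = 3.48 pp.
Human capital: 0.14 × 4.2 = 0.588 pp.
Total hours worked: 0.46 × 2.9 = 1.334 pp.
TFP growth = 8.2 − 5.402 = 2.798%.
TFP share of growth = 2.798 / 8.2 × 100 = 34.122%.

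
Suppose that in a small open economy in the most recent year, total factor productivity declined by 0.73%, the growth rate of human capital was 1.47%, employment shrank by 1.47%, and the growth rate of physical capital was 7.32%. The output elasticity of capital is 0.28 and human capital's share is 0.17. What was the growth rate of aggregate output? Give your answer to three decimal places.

0.761%

Labor's share = 1 − 0.28 − 0.17 = 0.55.
Physical capital: 0.28 × 7.32 = 2.0496 pp.
Human capital: 0.17 × 1.47 = 0.2499 pp.
Employment: 0.55 × (-1.47) = -0.8085 pp.
Output growth = -0.73 + 1.491 = 0.761%.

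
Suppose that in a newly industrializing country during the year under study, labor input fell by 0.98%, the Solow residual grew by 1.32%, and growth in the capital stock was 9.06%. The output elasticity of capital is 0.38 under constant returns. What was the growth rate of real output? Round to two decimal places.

Labor's share = 1 − 0.38 = 0.62.
The capital stock: 0.38 × 9.06 = 3.4428 pp.
Labor input: 0.62 × (-0.98) = -0.6076 pp.
Output growth = 1.32 + 2.8352 = 4.1552%.

Real output grew 4.16%.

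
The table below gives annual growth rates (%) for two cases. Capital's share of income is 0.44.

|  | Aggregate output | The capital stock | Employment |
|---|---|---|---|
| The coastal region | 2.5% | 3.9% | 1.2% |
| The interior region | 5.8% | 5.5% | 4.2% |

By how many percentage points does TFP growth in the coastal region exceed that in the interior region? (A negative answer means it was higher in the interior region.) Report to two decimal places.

-0.92 percentage points

Labor's share = 1 − 0.44 = 0.56.
The coastal region: TFP = 2.5 − 1.716 − 0.672 = 0.112%.
The interior region: TFP = 5.8 − 2.42 − 2.352 = 1.028%.
Difference = 0.112 − (1.028) = -0.916 pp.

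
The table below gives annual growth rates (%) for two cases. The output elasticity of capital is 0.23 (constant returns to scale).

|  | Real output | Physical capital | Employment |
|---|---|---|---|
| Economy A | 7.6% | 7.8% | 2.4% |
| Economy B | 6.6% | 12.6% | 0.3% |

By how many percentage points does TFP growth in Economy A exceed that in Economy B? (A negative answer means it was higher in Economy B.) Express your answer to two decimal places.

Labor's share = 1 − 0.23 = 0.77.
Economy A: TFP = 7.6 − 1.794 − 1.848 = 3.958%.
Economy B: TFP = 6.6 − 2.898 − 0.231 = 3.471%.
Difference = 3.958 − (3.471) = 0.487 pp.

0.49 percentage points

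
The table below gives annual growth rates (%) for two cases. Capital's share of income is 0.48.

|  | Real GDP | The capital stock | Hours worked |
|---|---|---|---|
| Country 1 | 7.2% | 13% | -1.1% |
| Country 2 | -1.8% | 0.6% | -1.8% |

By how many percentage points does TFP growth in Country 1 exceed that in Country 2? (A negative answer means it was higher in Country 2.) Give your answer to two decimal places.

Labor's share = 1 − 0.48 = 0.52.
Country 1: TFP = 7.2 − 6.24 + 0.572 = 1.532%.
Country 2: TFP = -1.8 − 0.288 + 0.936 = -1.152%.
Difference = 1.532 − (-1.152) = 2.684 pp.

2.68 percentage points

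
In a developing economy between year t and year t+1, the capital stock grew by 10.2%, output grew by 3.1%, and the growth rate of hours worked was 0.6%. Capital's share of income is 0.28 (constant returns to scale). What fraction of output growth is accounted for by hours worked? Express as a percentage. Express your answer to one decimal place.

13.9%

Labor's share = 1 − 0.28 = 0.72.
Hours worked contributed 0.72 × 0.6 = 0.432 pp.
Share of growth = 0.432 / 3.1 × 100 = 13.935%.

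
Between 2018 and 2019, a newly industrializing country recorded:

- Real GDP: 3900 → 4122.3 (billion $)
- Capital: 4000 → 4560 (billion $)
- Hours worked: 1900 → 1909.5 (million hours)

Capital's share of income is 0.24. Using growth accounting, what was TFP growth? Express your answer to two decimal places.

Real GDP growth = (4122.3 − 3900) / 3900 = 5.7%.
Capital growth = (4560 − 4000) / 4000 = 14%.
Hours worked growth = (1909.5 − 1900) / 1900 = 0.5%.
Labor's share = 1 − 0.24 = 0.76.
Capital: 0.24 × 14 = 3.36 pp.
Hours worked: 0.76 × 0.5 = 0.38 pp.
TFP growth = 5.7 − 3.74 = 1.96%.

1.96%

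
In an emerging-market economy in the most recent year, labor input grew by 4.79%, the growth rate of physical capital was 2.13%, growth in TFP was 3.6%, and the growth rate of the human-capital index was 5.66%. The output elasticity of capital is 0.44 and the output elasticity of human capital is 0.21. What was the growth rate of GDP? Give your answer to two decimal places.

Labor's share = 1 − 0.44 − 0.21 = 0.35.
Physical capital: 0.44 × 2.13 = 0.9372 pp.
The human-capital index: 0.21 × 5.66 = 1.1886 pp.
Labor input: 0.35 × 4.79 = 1.6765 pp.
Output growth = 3.6 + 3.8023 = 7.4023%.

GDP growth was 7.40%.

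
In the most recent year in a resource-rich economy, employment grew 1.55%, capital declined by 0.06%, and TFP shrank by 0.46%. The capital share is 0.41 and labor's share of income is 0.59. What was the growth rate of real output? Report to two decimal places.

0.43%

Labor's share = 1 − 0.41 = 0.59.
Capital: 0.41 × (-0.06) = -0.0246 pp.
Employment: 0.59 × 1.55 = 0.9145 pp.
Output growth = -0.46 + 0.8899 = 0.4299%.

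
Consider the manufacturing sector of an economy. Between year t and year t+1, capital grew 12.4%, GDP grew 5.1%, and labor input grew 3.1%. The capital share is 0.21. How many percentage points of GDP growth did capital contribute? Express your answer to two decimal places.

Contribution = share × growth = 0.21 × 12.4 = 2.604 pp.

2.60 percentage points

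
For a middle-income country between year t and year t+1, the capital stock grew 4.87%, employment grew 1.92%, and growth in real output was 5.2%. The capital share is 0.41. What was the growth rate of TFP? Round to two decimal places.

TFP grew 2.07%.

Labor's share = 1 − 0.41 = 0.59.
The capital stock: 0.41 × 4.87 = 1.9967 pp.
Employment: 0.59 × 1.92 = 1.1328 pp.
TFP growth = 5.2 − 3.1295 = 2.0705%.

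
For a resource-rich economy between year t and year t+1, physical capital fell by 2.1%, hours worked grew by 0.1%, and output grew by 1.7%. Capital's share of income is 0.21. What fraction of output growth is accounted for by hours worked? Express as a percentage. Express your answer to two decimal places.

4.65%

Labor's share = 1 − 0.21 = 0.79.
Hours worked contributed 0.79 × 0.1 = 0.079 pp.
Share of growth = 0.079 / 1.7 × 100 = 4.6471%.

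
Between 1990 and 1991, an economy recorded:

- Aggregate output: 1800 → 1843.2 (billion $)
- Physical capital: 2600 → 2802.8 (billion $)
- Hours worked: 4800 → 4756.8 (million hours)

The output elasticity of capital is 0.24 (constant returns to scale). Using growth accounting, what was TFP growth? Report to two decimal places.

TFP growth was 1.21%.

Aggregate output growth = (1843.2 − 1800) / 1800 = 2.4%.
Physical capital growth = (2802.8 − 2600) / 2600 = 7.8%.
Hours worked growth = (4756.8 − 4800) / 4800 = -0.9%.
Labor's share = 1 − 0.24 = 0.76.
Physical capital: 0.24 × 7.8 = 1.872 pp.
Hours worked: 0.76 × (-0.9) = -0.684 pp.
TFP growth = 2.4 − 1.188 = 1.212%.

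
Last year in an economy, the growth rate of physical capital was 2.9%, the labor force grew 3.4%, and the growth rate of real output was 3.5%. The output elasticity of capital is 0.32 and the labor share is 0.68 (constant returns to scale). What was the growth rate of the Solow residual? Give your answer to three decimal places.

Labor's share = 1 − 0.32 = 0.68.
Physical capital: 0.32 × 2.9 = 0.928 pp.
The labor force: 0.68 × 3.4 = 2.312 pp.
TFP growth = 3.5 − 3.24 = 0.26%.

0.260%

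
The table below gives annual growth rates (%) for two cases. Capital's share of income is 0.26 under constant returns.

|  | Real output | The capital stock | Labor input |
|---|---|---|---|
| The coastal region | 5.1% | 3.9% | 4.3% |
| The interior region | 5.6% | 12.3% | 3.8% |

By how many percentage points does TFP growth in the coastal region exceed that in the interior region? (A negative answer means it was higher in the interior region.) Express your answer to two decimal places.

Labor's share = 1 − 0.26 = 0.74.
The coastal region: TFP = 5.1 − 1.014 − 3.182 = 0.904%.
The interior region: TFP = 5.6 − 3.198 − 2.812 = -0.41%.
Difference = 0.904 − (-0.41) = 1.314 pp.

1.31 percentage points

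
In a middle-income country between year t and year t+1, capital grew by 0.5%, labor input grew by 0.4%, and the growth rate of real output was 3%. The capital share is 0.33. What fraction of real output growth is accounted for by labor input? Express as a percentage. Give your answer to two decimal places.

Labor input accounted for 8.93% of growth.

Labor's share = 1 − 0.33 = 0.67.
Labor input contributed 0.67 × 0.4 = 0.268 pp.
Share of growth = 0.268 / 3 × 100 = 8.9333%.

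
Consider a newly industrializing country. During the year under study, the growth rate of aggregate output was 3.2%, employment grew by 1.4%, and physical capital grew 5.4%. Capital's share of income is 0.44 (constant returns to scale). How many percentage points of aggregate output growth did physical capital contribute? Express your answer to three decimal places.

2.376 percentage points

Contribution = share × growth = 0.44 × 5.4 = 2.376 pp.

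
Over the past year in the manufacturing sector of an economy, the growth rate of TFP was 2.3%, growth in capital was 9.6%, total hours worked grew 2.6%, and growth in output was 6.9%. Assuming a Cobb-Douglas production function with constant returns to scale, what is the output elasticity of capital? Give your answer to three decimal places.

gY = gA + α·gK + (1−α)·gL, so gY − gA − gL = α(gK − gL).
6.9 − 2.3 − 2.6 = α × (9.6 − 2.6).
2 = 7 α, so α = 0.28571.

α = 0.286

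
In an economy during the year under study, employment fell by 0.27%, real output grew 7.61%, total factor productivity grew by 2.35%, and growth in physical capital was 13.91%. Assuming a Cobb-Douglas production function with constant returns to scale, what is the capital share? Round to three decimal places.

The capital share is 0.390.

gY = gA + α·gK + (1−α)·gL, so gY − gA − gL = α(gK − gL).
7.61 − 2.35 + 0.27 = α × (13.91 − (-0.27)).
5.53 = 14.18 α, so α = 0.38999.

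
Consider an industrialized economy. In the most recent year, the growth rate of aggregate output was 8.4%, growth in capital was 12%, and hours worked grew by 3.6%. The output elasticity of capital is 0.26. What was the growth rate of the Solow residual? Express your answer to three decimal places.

Labor's share = 1 − 0.26 = 0.74.
Capital: 0.26 × 12 = 3.12 pp.
Hours worked: 0.74 × 3.6 = 2.664 pp.
TFP growth = 8.4 − 5.784 = 2.616%.

2.616%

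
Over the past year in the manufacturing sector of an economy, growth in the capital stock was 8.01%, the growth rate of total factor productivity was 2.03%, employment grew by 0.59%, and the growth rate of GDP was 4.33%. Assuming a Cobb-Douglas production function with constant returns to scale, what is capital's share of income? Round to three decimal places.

gY = gA + α·gK + (1−α)·gL, so gY − gA − gL = α(gK − gL).
4.33 − 2.03 − 0.59 = α × (8.01 − 0.59).
1.71 = 7.42 α, so α = 0.23046.

0.230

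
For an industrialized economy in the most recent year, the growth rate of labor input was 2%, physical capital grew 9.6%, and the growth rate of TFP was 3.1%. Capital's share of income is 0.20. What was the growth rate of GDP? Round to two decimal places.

Labor's share = 1 − 0.2 = 0.8.
Physical capital: 0.2 × 9.6 = 1.92 pp.
Labor input: 0.8 × 2 = 1.6 pp.
Output growth = 3.1 + 3.52 = 6.62%.

6.62%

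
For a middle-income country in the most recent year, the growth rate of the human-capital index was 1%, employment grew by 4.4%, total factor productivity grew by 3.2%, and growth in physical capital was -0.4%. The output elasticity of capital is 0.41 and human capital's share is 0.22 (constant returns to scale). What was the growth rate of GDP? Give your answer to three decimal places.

Labor's share = 1 − 0.41 − 0.22 = 0.37.
Physical capital: 0.41 × (-0.4) = -0.164 pp.
The human-capital index: 0.22 × 1 = 0.22 pp.
Employment: 0.37 × 4.4 = 1.628 pp.
Output growth = 3.2 + 1.684 = 4.884%.

4.884%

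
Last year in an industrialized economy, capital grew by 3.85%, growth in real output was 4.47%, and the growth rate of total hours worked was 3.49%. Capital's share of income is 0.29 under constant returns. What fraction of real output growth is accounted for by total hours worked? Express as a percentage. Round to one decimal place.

55.4%

Labor's share = 1 − 0.29 = 0.71.
Total hours worked contributed 0.71 × 3.49 = 2.4779 pp.
Share of growth = 2.4779 / 4.47 × 100 = 55.434%.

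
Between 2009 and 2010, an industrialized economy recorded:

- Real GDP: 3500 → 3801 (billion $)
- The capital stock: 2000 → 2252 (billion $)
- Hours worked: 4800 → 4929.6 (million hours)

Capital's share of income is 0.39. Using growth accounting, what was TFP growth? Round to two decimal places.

Real GDP growth = (3801 − 3500) / 3500 = 8.6%.
The capital stock growth = (2252 − 2000) / 2000 = 12.6%.
Hours worked growth = (4929.6 − 4800) / 4800 = 2.7%.
Labor's share = 1 − 0.39 = 0.61.
The capital stock: 0.39 × 12.6 = 4.914 pp.
Hours worked: 0.61 × 2.7 = 1.647 pp.
TFP growth = 8.6 − 6.561 = 2.039%.

TFP grew 2.04%.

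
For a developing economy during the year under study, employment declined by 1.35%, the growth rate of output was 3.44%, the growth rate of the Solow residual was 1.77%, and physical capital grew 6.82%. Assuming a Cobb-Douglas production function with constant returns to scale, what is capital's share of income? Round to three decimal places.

gY = gA + α·gK + (1−α)·gL, so gY − gA − gL = α(gK − gL).
3.44 − 1.77 + 1.35 = α × (6.82 − (-1.35)).
3.02 = 8.17 α, so α = 0.36965.

Capital's share of income is 0.370.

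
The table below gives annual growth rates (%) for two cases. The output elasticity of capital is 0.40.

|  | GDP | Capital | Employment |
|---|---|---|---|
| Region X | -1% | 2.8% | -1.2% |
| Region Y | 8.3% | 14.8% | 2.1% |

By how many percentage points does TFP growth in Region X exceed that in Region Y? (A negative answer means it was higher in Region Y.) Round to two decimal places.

-2.52 percentage points

Labor's share = 1 − 0.4 = 0.6.
Region X: TFP = -1 − 1.12 + 0.72 = -1.4%.
Region Y: TFP = 8.3 − 5.92 − 1.26 = 1.12%.
Difference = -1.4 − (1.12) = -2.52 pp.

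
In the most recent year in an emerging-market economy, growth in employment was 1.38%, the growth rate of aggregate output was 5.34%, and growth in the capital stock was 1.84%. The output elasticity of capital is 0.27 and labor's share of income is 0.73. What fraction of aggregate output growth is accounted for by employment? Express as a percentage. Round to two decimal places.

Labor's share = 1 − 0.27 = 0.73.
Employment contributed 0.73 × 1.38 = 1.0074 pp.
Share of growth = 1.0074 / 5.34 × 100 = 18.8652%.

Employment accounted for 18.87% of growth.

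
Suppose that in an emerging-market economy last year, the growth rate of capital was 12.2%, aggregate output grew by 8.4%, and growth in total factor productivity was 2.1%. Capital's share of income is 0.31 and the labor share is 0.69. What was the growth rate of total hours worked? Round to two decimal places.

Labor's share = 1 − 0.31 = 0.69.
gY = gA + 0.31×12.2 + 0.69×g.
0.69×g = 8.4 − 2.1 − 3.782 = 2.518.
g = 2.518 / 0.69 = 3.6493%.

Total hours worked growth was 3.65%.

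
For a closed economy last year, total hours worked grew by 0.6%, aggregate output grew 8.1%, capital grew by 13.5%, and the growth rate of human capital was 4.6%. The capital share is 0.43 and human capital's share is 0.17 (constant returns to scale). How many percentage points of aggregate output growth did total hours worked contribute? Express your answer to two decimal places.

0.24 pp

Labor's share = 1 − 0.43 − 0.17 = 0.4.
Contribution = share × growth = 0.4 × 0.6 = 0.24 pp.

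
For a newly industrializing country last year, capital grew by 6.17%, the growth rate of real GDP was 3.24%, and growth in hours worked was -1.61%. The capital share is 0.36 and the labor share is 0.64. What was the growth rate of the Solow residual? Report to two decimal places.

2.05%

Labor's share = 1 − 0.36 = 0.64.
Capital: 0.36 × 6.17 = 2.2212 pp.
Hours worked: 0.64 × (-1.61) = -1.0304 pp.
TFP growth = 3.24 − 1.1908 = 2.0492%.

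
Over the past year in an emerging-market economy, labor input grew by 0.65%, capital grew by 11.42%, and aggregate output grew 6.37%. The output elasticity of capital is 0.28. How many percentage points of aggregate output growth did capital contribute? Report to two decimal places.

Contribution = share × growth = 0.28 × 11.42 = 3.1976 pp.

3.20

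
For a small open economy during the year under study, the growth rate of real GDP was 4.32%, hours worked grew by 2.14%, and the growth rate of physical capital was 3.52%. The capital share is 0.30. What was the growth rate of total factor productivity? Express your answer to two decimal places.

Total factor productivity grew 1.77%.

Labor's share = 1 − 0.3 = 0.7.
Physical capital: 0.3 × 3.52 = 1.056 pp.
Hours worked: 0.7 × 2.14 = 1.498 pp.
TFP growth = 4.32 − 2.554 = 1.766%.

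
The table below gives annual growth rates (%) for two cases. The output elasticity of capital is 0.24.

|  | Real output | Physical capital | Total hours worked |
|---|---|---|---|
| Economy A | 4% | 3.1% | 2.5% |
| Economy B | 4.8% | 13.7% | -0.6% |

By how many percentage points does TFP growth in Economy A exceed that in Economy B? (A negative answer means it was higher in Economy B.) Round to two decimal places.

-0.61 percentage points

Labor's share = 1 − 0.24 = 0.76.
Economy A: TFP = 4 − 0.744 − 1.9 = 1.356%.
Economy B: TFP = 4.8 − 3.288 + 0.456 = 1.968%.
Difference = 1.356 − (1.968) = -0.612 pp.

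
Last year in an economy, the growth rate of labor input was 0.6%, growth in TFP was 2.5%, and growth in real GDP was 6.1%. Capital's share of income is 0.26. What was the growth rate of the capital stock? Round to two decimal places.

Labor's share = 1 − 0.26 = 0.74.
gY = gA + 0.74×0.6 + 0.26×g.
0.26×g = 6.1 − 2.5 − 0.444 = 3.156.
g = 3.156 / 0.26 = 12.1385%.

The capital stock grew 12.14%.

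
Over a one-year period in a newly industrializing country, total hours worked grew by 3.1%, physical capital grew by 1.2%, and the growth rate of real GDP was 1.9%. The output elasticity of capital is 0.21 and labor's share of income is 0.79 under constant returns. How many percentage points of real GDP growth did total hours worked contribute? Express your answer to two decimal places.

Labor's share = 1 − 0.21 = 0.79.
Contribution = share × growth = 0.79 × 3.1 = 2.449 pp.

2.45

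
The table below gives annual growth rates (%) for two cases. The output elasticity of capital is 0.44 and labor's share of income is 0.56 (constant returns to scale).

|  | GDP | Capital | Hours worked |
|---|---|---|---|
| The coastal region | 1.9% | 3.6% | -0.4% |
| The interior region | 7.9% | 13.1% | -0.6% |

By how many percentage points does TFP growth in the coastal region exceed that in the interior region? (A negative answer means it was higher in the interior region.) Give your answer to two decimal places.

-1.93 percentage points

Labor's share = 1 − 0.44 = 0.56.
The coastal region: TFP = 1.9 − 1.584 + 0.224 = 0.54%.
The interior region: TFP = 7.9 − 5.764 + 0.336 = 2.472%.
Difference = 0.54 − (2.472) = -1.932 pp.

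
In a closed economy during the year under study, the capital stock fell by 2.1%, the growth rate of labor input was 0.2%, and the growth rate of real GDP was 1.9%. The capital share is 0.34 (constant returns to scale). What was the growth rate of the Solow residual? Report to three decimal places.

Labor's share = 1 − 0.34 = 0.66.
The capital stock: 0.34 × (-2.1) = -0.714 pp.
Labor input: 0.66 × 0.2 = 0.132 pp.
TFP growth = 1.9 + 0.582 = 2.482%.

The Solow residual growth was 2.482%.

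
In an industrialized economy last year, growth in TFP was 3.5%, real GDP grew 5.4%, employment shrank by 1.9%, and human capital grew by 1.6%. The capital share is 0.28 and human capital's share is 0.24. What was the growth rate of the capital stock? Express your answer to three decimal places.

Labor's share = 1 − 0.28 − 0.24 = 0.48.
gY = gA + 0.24×1.6 + 0.48×(-1.9) + 0.28×g.
0.28×g = 5.4 − 3.5 + 0.528 = 2.428.
g = 2.428 / 0.28 = 8.67143%.

8.671%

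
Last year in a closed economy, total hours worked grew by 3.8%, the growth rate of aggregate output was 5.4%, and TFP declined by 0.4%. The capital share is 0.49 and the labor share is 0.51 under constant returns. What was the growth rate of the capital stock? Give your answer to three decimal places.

Labor's share = 1 − 0.49 = 0.51.
gY = gA + 0.51×3.8 + 0.49×g.
0.49×g = 5.4 + 0.4 − 1.938 = 3.862.
g = 3.862 / 0.49 = 7.88163%.

The capital stock grew 7.882%.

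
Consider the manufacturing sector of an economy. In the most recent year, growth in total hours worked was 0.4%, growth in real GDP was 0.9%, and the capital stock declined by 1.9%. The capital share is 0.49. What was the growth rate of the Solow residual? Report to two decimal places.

Labor's share = 1 − 0.49 = 0.51.
The capital stock: 0.49 × (-1.9) = -0.931 pp.
Total hours worked: 0.51 × 0.4 = 0.204 pp.
TFP growth = 0.9 + 0.727 = 1.627%.

1.63%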